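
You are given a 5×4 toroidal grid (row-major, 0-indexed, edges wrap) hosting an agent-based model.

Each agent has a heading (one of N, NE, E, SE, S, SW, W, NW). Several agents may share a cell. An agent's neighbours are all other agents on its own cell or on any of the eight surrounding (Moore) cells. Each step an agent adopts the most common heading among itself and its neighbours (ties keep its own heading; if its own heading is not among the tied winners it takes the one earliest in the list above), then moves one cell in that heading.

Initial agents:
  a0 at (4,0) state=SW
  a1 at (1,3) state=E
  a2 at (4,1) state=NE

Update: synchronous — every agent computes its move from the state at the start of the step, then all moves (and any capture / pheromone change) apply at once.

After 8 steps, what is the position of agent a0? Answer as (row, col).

(2, 0)

t=1: a0@(0,3):SW a1@(1,0):E a2@(3,2):NE
t=2: a0@(1,2):SW a1@(1,1):E a2@(2,3):NE
t=3: a0@(2,1):SW a1@(1,2):E a2@(1,0):NE
t=4: a0@(3,0):SW a1@(1,3):E a2@(0,1):NE
t=5: a0@(4,3):SW a1@(1,0):E a2@(4,2):NE
t=6: a0@(0,2):SW a1@(1,1):E a2@(3,3):NE
t=7: a0@(1,1):SW a1@(1,2):E a2@(2,0):NE
t=8: a0@(2,0):SW a1@(1,3):E a2@(1,1):NE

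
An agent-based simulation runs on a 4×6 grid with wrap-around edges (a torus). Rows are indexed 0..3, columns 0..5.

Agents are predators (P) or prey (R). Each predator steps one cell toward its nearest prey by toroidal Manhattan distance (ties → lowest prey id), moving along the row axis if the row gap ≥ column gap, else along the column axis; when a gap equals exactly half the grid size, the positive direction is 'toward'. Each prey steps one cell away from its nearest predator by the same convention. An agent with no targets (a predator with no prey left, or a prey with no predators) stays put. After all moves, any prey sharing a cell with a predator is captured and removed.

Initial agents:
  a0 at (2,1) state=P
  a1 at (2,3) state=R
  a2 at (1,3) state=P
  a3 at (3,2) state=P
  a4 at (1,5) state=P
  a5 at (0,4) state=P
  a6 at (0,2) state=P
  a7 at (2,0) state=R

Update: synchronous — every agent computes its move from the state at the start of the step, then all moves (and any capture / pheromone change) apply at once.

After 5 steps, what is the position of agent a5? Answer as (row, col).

(1, 4)

t=1: a0@(2,0):P a1@(3,3):R a2@(2,3):P a3@(2,2):P a4@(2,5):P a5@(1,4):P a6@(1,2):P
t=2: a0@(2,1):P a1@(0,3):R a2@(3,3):P a3@(3,2):P a4@(2,4):P a5@(2,4):P a6@(2,2):P
t=3: a0@(3,1):P a1@(1,3):R a2@(0,3):P a3@(0,2):P a4@(3,4):P a5@(3,4):P a6@(3,2):P
t=4: a0@(0,1):P a1@(2,3):R a2@(1,3):P a3@(1,2):P a4@(0,4):P a5@(0,4):P a6@(0,2):P
t=5: a0@(1,1):P a1@(3,3):R a2@(2,3):P a3@(2,2):P a4@(1,4):P a5@(1,4):P a6@(1,2):P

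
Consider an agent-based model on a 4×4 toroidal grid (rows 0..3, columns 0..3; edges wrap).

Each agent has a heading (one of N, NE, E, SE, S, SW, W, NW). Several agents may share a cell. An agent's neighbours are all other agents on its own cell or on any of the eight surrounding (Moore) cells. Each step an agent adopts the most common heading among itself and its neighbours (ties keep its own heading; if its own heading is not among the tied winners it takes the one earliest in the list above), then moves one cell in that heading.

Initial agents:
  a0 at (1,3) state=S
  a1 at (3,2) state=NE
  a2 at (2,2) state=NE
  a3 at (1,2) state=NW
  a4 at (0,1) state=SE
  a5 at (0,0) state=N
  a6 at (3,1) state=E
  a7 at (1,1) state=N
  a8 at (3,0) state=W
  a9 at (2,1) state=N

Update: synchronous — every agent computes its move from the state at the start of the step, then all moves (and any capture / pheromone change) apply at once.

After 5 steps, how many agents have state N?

10

t=1: a0@(2,3):S a1@(2,3):NE a2@(1,3):NE a3@(0,2):N a4@(3,1):N a5@(3,0):N a6@(2,1):N a7@(0,1):N a8@(2,0):N a9@(1,1):N
t=2: a0@(1,3):N a1@(1,0):NE a2@(0,0):NE a3@(3,2):N a4@(2,1):N a5@(2,0):N a6@(1,1):N a7@(3,1):N a8@(1,0):N a9@(0,1):N
t=3: a0@(0,3):N a1@(0,0):N a2@(3,0):N a3@(2,2):N a4@(1,1):N a5@(1,0):N a6@(0,1):N a7@(2,1):N a8@(0,0):N a9@(3,1):N
t=4: a0@(3,3):N a1@(3,0):N a2@(2,0):N a3@(1,2):N a4@(0,1):N a5@(0,0):N a6@(3,1):N a7@(1,1):N a8@(3,0):N a9@(2,1):N
t=5: a0@(2,3):N a1@(2,0):N a2@(1,0):N a3@(0,2):N a4@(3,1):N a5@(3,0):N a6@(2,1):N a7@(0,1):N a8@(2,0):N a9@(1,1):N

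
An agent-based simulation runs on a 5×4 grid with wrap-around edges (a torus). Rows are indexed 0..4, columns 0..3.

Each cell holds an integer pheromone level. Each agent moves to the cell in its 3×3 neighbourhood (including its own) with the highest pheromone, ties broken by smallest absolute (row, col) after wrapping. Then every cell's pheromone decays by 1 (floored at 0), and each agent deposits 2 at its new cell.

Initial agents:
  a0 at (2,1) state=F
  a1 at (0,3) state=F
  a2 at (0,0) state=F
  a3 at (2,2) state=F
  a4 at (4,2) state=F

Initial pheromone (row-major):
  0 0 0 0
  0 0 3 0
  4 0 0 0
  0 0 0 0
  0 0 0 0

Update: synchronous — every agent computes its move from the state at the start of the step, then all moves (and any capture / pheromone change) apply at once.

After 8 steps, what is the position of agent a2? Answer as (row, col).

(0, 0)

t=1: a0@(2,0) a1@(1,2) a2@(0,0) a3@(1,2) a4@(0,1) | pheromone: 2 2 0 0 / 0 0 6 0 / 5 0 0 0 / 0 0 0 0 / 0 0 0 0
t=2: a0@(2,0) a1@(1,2) a2@(0,0) a3@(1,2) a4@(1,2) | pheromone: 3 1 0 0 / 0 0 11 0 / 6 0 0 0 / 0 0 0 0 / 0 0 0 0
t=3: a0@(2,0) a1@(1,2) a2@(0,0) a3@(1,2) a4@(1,2) | pheromone: 4 0 0 0 / 0 0 16 0 / 7 0 0 0 / 0 0 0 0 / 0 0 0 0
t=4: a0@(2,0) a1@(1,2) a2@(0,0) a3@(1,2) a4@(1,2) | pheromone: 5 0 0 0 / 0 0 21 0 / 8 0 0 0 / 0 0 0 0 / 0 0 0 0
t=5: a0@(2,0) a1@(1,2) a2@(0,0) a3@(1,2) a4@(1,2) | pheromone: 6 0 0 0 / 0 0 26 0 / 9 0 0 0 / 0 0 0 0 / 0 0 0 0
t=6: a0@(2,0) a1@(1,2) a2@(0,0) a3@(1,2) a4@(1,2) | pheromone: 7 0 0 0 / 0 0 31 0 / 10 0 0 0 / 0 0 0 0 / 0 0 0 0
t=7: a0@(2,0) a1@(1,2) a2@(0,0) a3@(1,2) a4@(1,2) | pheromone: 8 0 0 0 / 0 0 36 0 / 11 0 0 0 / 0 0 0 0 / 0 0 0 0
t=8: a0@(2,0) a1@(1,2) a2@(0,0) a3@(1,2) a4@(1,2) | pheromone: 9 0 0 0 / 0 0 41 0 / 12 0 0 0 / 0 0 0 0 / 0 0 0 0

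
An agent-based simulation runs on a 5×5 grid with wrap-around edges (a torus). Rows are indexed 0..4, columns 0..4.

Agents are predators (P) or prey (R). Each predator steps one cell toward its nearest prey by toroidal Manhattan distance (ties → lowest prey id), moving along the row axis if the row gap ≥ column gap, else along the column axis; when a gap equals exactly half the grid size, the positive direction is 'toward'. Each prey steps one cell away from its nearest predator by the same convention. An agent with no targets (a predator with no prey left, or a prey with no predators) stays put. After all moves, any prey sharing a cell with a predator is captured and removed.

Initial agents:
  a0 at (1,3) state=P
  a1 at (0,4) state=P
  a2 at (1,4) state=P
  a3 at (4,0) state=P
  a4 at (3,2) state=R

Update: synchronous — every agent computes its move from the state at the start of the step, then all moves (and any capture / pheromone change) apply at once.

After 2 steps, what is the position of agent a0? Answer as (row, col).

t=1: a0@(2,3):P a1@(4,4):P a2@(2,4):P a3@(4,1):P a4@(4,2):R
t=2: a0@(3,3):P a1@(4,3):P a2@(3,4):P a3@(4,2):P

(3, 3)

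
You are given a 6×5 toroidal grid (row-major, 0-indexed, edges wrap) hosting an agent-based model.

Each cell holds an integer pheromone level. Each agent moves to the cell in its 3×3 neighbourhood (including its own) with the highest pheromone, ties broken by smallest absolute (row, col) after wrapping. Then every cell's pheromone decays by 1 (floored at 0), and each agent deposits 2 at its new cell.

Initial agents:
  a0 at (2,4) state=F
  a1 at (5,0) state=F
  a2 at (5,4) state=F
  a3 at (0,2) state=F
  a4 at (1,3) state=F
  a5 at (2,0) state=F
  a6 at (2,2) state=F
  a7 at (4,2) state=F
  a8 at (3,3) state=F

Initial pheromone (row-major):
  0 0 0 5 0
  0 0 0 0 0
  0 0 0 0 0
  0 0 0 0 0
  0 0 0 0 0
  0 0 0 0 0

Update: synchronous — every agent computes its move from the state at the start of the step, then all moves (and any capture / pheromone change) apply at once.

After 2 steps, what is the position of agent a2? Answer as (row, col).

(0, 3)

t=1: a0@(1,0) a1@(0,0) a2@(0,3) a3@(0,3) a4@(0,3) a5@(1,0) a6@(1,1) a7@(3,1) a8@(2,2) | pheromone: 2 0 0 10 0 / 4 2 0 0 0 / 0 0 2 0 0 / 0 2 0 0 0 / 0 0 0 0 0 / 0 0 0 0 0
t=2: a0@(1,0) a1@(1,0) a2@(0,3) a3@(0,3) a4@(0,3) a5@(1,0) a6@(1,0) a7@(2,2) a8@(1,1) | pheromone: 1 0 0 15 0 / 11 3 0 0 0 / 0 0 3 0 0 / 0 1 0 0 0 / 0 0 0 0 0 / 0 0 0 0 0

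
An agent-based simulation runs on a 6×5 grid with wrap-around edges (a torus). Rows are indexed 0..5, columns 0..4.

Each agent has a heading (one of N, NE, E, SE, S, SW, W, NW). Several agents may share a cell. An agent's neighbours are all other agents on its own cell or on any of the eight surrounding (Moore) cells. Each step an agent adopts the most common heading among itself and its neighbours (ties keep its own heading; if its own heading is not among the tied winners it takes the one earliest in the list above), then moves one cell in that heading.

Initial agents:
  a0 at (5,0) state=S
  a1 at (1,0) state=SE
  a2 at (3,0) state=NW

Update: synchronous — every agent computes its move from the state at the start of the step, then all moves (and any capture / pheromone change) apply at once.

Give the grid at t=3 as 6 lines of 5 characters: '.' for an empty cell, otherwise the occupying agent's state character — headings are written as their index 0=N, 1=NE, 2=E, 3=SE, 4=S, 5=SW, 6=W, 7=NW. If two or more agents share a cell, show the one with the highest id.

t=1: a0@(0,0):S a1@(2,1):SE a2@(2,4):NW
t=2: a0@(1,0):S a1@(3,2):SE a2@(1,3):NW
t=3: a0@(2,0):S a1@(4,3):SE a2@(0,2):NW

..7..
.....
4....
.....
...3.
.....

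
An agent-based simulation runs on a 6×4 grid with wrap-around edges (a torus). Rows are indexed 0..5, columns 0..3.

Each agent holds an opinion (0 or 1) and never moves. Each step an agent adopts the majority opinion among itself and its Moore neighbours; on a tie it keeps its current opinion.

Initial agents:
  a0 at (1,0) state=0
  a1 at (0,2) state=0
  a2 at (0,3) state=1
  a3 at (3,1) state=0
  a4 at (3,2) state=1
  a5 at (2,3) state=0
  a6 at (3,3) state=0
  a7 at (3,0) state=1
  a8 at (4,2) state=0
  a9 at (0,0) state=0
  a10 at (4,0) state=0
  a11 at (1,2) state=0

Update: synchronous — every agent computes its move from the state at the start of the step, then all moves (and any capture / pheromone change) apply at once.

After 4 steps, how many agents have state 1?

0

t=1: a0@(1,0):0 a1@(0,2):0 a2@(0,3):0 a3@(3,1):0 a4@(3,2):0 a5@(2,3):0 a6@(3,3):0 a7@(3,0):0 a8@(4,2):0 a9@(0,0):0 a10@(4,0):0 a11@(1,2):0
t=2: (unchanged — steady state)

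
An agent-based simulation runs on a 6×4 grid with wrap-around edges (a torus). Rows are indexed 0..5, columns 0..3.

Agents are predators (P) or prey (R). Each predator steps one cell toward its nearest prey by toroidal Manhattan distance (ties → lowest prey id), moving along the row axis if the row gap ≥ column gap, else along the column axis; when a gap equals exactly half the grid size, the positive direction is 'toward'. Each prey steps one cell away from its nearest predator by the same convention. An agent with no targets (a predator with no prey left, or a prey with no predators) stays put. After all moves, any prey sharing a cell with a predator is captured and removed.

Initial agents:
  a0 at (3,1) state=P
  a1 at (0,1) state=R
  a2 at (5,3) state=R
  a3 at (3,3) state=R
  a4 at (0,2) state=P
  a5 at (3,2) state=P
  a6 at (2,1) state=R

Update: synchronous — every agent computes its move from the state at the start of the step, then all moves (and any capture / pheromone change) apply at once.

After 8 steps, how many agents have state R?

2

t=1: a0@(2,1):P a1@(0,0):R a2@(4,3):R a3@(3,0):R a4@(0,1):P a5@(3,3):P a6@(1,1):R
t=2: a0@(1,1):P a1@(0,3):R a2@(5,3):R a3@(3,1):R a4@(0,0):P a5@(4,3):P a6@(0,1):R
t=3: a0@(0,1):P a1@(0,2):R a3@(4,1):R a4@(0,3):P a5@(5,3):P a6@(5,1):R
t=4: a0@(0,2):P a3@(3,1):R a4@(0,2):P a5@(0,3):P a6@(4,1):R
t=5: a0@(5,2):P a3@(2,1):R a4@(5,2):P a5@(5,3):P a6@(3,1):R
t=6: a0@(4,2):P a3@(1,1):R a4@(4,2):P a5@(4,3):P a6@(2,1):R
t=7: a0@(3,2):P a3@(0,1):R a4@(3,2):P a5@(3,3):P a6@(1,1):R
t=8: a0@(2,2):P a3@(5,1):R a4@(2,2):P a5@(2,3):P a6@(0,1):R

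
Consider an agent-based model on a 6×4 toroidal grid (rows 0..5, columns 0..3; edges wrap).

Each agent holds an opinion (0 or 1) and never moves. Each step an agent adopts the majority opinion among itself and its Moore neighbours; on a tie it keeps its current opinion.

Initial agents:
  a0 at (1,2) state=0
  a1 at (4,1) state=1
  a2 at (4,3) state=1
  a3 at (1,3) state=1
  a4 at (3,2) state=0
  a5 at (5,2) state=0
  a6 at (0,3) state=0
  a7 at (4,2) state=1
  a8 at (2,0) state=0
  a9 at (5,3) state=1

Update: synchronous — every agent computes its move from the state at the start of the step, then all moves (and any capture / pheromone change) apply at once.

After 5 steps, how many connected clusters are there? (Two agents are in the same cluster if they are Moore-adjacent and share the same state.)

2

t=1: a0@(1,2):0 a1@(4,1):1 a2@(4,3):1 a3@(1,3):0 a4@(3,2):1 a5@(5,2):1 a6@(0,3):0 a7@(4,2):1 a8@(2,0):0 a9@(5,3):1
t=2: (unchanged — steady state)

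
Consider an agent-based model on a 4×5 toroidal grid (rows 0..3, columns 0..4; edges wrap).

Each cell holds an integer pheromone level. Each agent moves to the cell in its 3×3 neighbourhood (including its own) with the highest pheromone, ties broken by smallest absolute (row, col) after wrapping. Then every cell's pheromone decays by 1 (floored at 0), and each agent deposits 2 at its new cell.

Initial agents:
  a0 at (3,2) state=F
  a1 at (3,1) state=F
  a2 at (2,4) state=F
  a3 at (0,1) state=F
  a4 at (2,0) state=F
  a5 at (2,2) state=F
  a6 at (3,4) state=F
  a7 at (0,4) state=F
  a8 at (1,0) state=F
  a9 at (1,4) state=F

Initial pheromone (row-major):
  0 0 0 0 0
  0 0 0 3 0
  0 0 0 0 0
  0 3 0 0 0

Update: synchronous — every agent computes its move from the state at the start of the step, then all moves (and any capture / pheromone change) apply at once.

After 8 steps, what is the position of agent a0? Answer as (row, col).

(3, 1)

t=1: a0@(3,1) a1@(3,1) a2@(1,3) a3@(3,1) a4@(3,1) a5@(1,3) a6@(0,0) a7@(1,3) a8@(0,0) a9@(1,3) | pheromone: 4 0 0 0 0 / 0 0 0 10 0 / 0 0 0 0 0 / 0 10 0 0 0
t=2: a0@(3,1) a1@(3,1) a2@(1,3) a3@(3,1) a4@(3,1) a5@(1,3) a6@(3,1) a7@(1,3) a8@(3,1) a9@(1,3) | pheromone: 3 0 0 0 0 / 0 0 0 17 0 / 0 0 0 0 0 / 0 21 0 0 0
t=3: a0@(3,1) a1@(3,1) a2@(1,3) a3@(3,1) a4@(3,1) a5@(1,3) a6@(3,1) a7@(1,3) a8@(3,1) a9@(1,3) | pheromone: 2 0 0 0 0 / 0 0 0 24 0 / 0 0 0 0 0 / 0 32 0 0 0
t=4: a0@(3,1) a1@(3,1) a2@(1,3) a3@(3,1) a4@(3,1) a5@(1,3) a6@(3,1) a7@(1,3) a8@(3,1) a9@(1,3) | pheromone: 1 0 0 0 0 / 0 0 0 31 0 / 0 0 0 0 0 / 0 43 0 0 0
t=5: a0@(3,1) a1@(3,1) a2@(1,3) a3@(3,1) a4@(3,1) a5@(1,3) a6@(3,1) a7@(1,3) a8@(3,1) a9@(1,3) | pheromone: 0 0 0 0 0 / 0 0 0 38 0 / 0 0 0 0 0 / 0 54 0 0 0
t=6: a0@(3,1) a1@(3,1) a2@(1,3) a3@(3,1) a4@(3,1) a5@(1,3) a6@(3,1) a7@(1,3) a8@(3,1) a9@(1,3) | pheromone: 0 0 0 0 0 / 0 0 0 45 0 / 0 0 0 0 0 / 0 65 0 0 0
t=7: a0@(3,1) a1@(3,1) a2@(1,3) a3@(3,1) a4@(3,1) a5@(1,3) a6@(3,1) a7@(1,3) a8@(3,1) a9@(1,3) | pheromone: 0 0 0 0 0 / 0 0 0 52 0 / 0 0 0 0 0 / 0 76 0 0 0
t=8: a0@(3,1) a1@(3,1) a2@(1,3) a3@(3,1) a4@(3,1) a5@(1,3) a6@(3,1) a7@(1,3) a8@(3,1) a9@(1,3) | pheromone: 0 0 0 0 0 / 0 0 0 59 0 / 0 0 0 0 0 / 0 87 0 0 0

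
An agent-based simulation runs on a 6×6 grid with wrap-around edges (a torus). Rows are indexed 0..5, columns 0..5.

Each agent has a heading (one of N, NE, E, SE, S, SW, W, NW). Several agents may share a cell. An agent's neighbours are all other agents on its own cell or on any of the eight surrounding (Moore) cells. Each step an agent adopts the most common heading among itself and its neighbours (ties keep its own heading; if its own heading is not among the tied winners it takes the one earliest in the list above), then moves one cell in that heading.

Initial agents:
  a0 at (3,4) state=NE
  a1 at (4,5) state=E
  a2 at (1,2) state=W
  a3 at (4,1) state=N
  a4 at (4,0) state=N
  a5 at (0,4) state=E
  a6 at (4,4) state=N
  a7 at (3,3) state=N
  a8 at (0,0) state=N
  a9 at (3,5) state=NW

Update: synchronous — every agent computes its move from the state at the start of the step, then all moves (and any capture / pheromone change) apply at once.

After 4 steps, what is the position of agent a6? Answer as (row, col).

(0, 4)

t=1: a0@(2,4):N a1@(3,5):N a2@(1,1):W a3@(3,1):N a4@(3,0):N a5@(0,5):E a6@(3,4):N a7@(2,3):N a8@(5,0):N a9@(2,5):N
t=2: a0@(1,4):N a1@(2,5):N a2@(1,0):W a3@(2,1):N a4@(2,0):N a5@(0,0):E a6@(2,4):N a7@(1,3):N a8@(4,0):N a9@(1,5):N
t=3: a0@(0,4):N a1@(1,5):N a2@(0,0):N a3@(1,1):N a4@(1,0):N a5@(0,1):E a6@(1,4):N a7@(0,3):N a8@(3,0):N a9@(0,5):N
t=4: a0@(5,4):N a1@(0,5):N a2@(5,0):N a3@(0,1):N a4@(0,0):N a5@(5,1):N a6@(0,4):N a7@(5,3):N a8@(2,0):N a9@(5,5):N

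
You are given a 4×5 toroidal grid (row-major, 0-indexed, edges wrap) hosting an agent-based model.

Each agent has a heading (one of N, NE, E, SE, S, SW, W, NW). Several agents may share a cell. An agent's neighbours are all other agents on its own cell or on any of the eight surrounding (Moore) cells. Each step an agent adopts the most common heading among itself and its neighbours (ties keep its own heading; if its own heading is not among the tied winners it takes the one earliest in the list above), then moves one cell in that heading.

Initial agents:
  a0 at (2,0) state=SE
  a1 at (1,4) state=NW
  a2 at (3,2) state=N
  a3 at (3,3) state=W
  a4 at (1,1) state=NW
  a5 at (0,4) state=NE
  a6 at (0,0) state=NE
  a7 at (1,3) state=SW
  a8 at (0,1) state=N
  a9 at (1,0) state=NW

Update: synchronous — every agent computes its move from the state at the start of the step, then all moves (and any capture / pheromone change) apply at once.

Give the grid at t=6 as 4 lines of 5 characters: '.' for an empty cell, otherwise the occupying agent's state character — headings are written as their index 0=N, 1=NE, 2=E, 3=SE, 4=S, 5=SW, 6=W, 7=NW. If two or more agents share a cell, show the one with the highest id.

t=1: a0@(1,4):NW a1@(0,3):NW a2@(2,2):N a3@(3,2):W a4@(0,0):NW a5@(3,0):NE a6@(3,4):NW a7@(2,2):SW a8@(3,1):N a9@(0,4):NW
t=2: a0@(0,3):NW a1@(3,2):NW a2@(1,2):N a3@(2,2):N a4@(3,4):NW a5@(2,4):NW a6@(2,3):NW a7@(1,2):N a8@(2,1):N a9@(3,3):NW
t=3: a0@(3,2):NW a1@(2,1):NW a2@(0,2):N a3@(1,2):N a4@(2,3):NW a5@(1,3):NW a6@(1,2):NW a7@(0,2):N a8@(1,1):N a9@(2,2):NW
t=4: a0@(2,1):NW a1@(1,0):NW a2@(3,2):N a3@(0,1):NW a4@(1,2):NW a5@(0,2):NW a6@(0,1):NW a7@(3,2):N a8@(0,1):N a9@(1,1):NW
t=5: a0@(1,0):NW a1@(0,4):NW a2@(2,1):NW a3@(3,0):NW a4@(0,1):NW a5@(3,1):NW a6@(3,0):NW a7@(2,1):NW a8@(3,0):NW a9@(0,0):NW
t=6: a0@(0,4):NW a1@(3,3):NW a2@(1,0):NW a3@(2,4):NW a4@(3,0):NW a5@(2,0):NW a6@(2,4):NW a7@(1,0):NW a8@(2,4):NW a9@(3,4):NW

....7
7....
7...7
7..77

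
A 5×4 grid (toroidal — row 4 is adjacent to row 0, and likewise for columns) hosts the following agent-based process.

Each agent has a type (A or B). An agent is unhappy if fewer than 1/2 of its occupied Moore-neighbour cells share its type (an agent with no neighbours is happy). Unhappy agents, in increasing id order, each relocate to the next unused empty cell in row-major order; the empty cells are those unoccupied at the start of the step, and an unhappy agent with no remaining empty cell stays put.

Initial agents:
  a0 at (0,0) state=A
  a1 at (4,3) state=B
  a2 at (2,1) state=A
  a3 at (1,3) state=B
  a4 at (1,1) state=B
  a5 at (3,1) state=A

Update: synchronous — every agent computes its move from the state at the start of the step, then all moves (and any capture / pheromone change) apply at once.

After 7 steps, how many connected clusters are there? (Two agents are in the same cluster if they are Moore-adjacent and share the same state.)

3

t=1: a0@(0,1):A a1@(0,2):B a2@(2,1):A a3@(0,3):B a4@(1,0):B a5@(3,1):A
t=2: a0@(0,0):A a1@(0,2):B a2@(2,1):A a3@(0,3):B a4@(1,1):B a5@(3,1):A
t=3: a0@(0,1):A a1@(0,2):B a2@(2,1):A a3@(0,3):B a4@(1,0):B a5@(3,1):A
t=4: a0@(0,0):A a1@(0,2):B a2@(2,1):A a3@(0,3):B a4@(1,1):B a5@(3,1):A
t=5: a0@(0,1):A a1@(0,2):B a2@(2,1):A a3@(0,3):B a4@(1,0):B a5@(3,1):A
t=6: a0@(0,0):A a1@(0,2):B a2@(2,1):A a3@(0,3):B a4@(1,1):B a5@(3,1):A
t=7: a0@(0,1):A a1@(0,2):B a2@(2,1):A a3@(0,3):B a4@(1,0):B a5@(3,1):A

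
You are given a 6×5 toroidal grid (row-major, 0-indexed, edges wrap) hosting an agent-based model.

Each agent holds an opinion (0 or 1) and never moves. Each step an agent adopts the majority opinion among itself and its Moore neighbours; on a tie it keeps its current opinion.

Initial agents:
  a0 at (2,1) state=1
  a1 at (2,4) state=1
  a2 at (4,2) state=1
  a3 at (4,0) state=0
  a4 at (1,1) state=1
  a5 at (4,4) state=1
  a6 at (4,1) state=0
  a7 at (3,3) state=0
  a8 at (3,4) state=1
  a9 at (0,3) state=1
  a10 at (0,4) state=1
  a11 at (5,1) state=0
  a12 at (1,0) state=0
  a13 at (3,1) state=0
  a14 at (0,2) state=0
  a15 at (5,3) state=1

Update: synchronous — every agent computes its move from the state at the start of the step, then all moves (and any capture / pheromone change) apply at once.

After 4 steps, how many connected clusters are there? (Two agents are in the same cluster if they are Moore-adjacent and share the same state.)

t=1: a0@(2,1):1 a1@(2,4):1 a2@(4,2):0 a3@(4,0):0 a4@(1,1):1 a5@(4,4):1 a6@(4,1):0 a7@(3,3):1 a8@(3,4):1 a9@(0,3):1 a10@(0,4):1 a11@(5,1):0 a12@(1,0):1 a13@(3,1):0 a14@(0,2):1 a15@(5,3):1
t=2: (unchanged — steady state)

2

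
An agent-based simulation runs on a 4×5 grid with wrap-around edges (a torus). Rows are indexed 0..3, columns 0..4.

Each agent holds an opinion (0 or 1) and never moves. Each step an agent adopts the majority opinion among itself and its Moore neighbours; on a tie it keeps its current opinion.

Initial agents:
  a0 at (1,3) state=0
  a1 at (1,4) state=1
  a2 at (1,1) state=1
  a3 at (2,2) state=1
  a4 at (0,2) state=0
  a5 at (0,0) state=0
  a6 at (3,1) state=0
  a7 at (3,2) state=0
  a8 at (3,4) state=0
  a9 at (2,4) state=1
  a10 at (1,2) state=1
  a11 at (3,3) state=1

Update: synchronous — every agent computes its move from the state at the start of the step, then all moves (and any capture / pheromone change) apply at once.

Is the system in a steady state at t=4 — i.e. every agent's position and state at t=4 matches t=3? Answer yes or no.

no

t=1: a0@(1,3):1 a1@(1,4):1 a2@(1,1):1 a3@(2,2):1 a4@(0,2):0 a5@(0,0):0 a6@(3,1):0 a7@(3,2):0 a8@(3,4):0 a9@(2,4):1 a10@(1,2):1 a11@(3,3):1
t=2: a0@(1,3):1 a1@(1,4):1 a2@(1,1):1 a3@(2,2):1 a4@(0,2):1 a5@(0,0):0 a6@(3,1):0 a7@(3,2):0 a8@(3,4):0 a9@(2,4):1 a10@(1,2):1 a11@(3,3):1
t=3: a0@(1,3):1 a1@(1,4):1 a2@(1,1):1 a3@(2,2):1 a4@(0,2):1 a5@(0,0):0 a6@(3,1):0 a7@(3,2):1 a8@(3,4):0 a9@(2,4):1 a10@(1,2):1 a11@(3,3):1
t=4: a0@(1,3):1 a1@(1,4):1 a2@(1,1):1 a3@(2,2):1 a4@(0,2):1 a5@(0,0):0 a6@(3,1):1 a7@(3,2):1 a8@(3,4):0 a9@(2,4):1 a10@(1,2):1 a11@(3,3):1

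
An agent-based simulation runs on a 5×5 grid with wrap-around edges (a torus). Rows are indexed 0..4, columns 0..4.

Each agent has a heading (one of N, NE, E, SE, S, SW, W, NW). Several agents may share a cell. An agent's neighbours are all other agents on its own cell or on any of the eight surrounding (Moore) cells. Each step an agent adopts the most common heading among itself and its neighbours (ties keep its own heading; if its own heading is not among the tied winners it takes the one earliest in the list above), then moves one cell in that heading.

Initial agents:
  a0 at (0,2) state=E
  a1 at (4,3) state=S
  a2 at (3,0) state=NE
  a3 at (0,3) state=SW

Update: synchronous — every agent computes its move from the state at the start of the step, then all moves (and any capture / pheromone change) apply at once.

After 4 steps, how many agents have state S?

1

t=1: a0@(0,3):E a1@(0,3):S a2@(2,1):NE a3@(1,2):SW
t=2: a0@(0,4):E a1@(1,3):S a2@(1,2):NE a3@(2,1):SW
t=3: a0@(0,0):E a1@(2,3):S a2@(0,3):NE a3@(3,0):SW
t=4: a0@(0,1):E a1@(3,3):S a2@(4,4):NE a3@(4,4):SW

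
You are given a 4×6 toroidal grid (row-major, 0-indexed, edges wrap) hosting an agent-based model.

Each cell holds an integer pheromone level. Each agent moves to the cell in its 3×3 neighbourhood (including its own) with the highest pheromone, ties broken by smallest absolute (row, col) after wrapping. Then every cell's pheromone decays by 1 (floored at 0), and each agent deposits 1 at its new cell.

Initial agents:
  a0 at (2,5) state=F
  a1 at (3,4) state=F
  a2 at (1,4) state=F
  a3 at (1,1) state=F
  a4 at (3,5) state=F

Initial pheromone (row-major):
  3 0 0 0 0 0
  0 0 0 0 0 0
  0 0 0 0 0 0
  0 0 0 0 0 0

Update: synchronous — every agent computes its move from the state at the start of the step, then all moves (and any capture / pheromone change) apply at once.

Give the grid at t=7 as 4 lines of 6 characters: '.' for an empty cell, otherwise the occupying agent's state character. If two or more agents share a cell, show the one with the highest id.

F..F..
......
......
......

t=1: a0@(1,0) a1@(0,3) a2@(0,3) a3@(0,0) a4@(0,0) | pheromone: 4 0 0 2 0 0 / 1 0 0 0 0 0 / 0 0 0 0 0 0 / 0 0 0 0 0 0
t=2: a0@(0,0) a1@(0,3) a2@(0,3) a3@(0,0) a4@(0,0) | pheromone: 6 0 0 3 0 0 / 0 0 0 0 0 0 / 0 0 0 0 0 0 / 0 0 0 0 0 0
t=3: a0@(0,0) a1@(0,3) a2@(0,3) a3@(0,0) a4@(0,0) | pheromone: 8 0 0 4 0 0 / 0 0 0 0 0 0 / 0 0 0 0 0 0 / 0 0 0 0 0 0
t=4: a0@(0,0) a1@(0,3) a2@(0,3) a3@(0,0) a4@(0,0) | pheromone: 10 0 0 5 0 0 / 0 0 0 0 0 0 / 0 0 0 0 0 0 / 0 0 0 0 0 0
t=5: a0@(0,0) a1@(0,3) a2@(0,3) a3@(0,0) a4@(0,0) | pheromone: 12 0 0 6 0 0 / 0 0 0 0 0 0 / 0 0 0 0 0 0 / 0 0 0 0 0 0
t=6: a0@(0,0) a1@(0,3) a2@(0,3) a3@(0,0) a4@(0,0) | pheromone: 14 0 0 7 0 0 / 0 0 0 0 0 0 / 0 0 0 0 0 0 / 0 0 0 0 0 0
t=7: a0@(0,0) a1@(0,3) a2@(0,3) a3@(0,0) a4@(0,0) | pheromone: 16 0 0 8 0 0 / 0 0 0 0 0 0 / 0 0 0 0 0 0 / 0 0 0 0 0 0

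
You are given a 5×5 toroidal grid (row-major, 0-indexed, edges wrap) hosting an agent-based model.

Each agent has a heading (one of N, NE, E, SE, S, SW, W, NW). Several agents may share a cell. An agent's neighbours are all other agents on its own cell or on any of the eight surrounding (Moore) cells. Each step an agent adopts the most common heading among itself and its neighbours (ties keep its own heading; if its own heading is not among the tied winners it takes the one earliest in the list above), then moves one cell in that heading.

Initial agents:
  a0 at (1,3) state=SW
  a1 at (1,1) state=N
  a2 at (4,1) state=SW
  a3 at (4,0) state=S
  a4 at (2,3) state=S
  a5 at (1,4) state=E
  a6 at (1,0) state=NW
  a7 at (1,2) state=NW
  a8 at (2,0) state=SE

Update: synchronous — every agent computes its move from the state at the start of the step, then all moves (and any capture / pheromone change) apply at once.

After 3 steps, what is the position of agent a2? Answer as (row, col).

t=1: a0@(2,2):SW a1@(0,0):NW a2@(0,0):SW a3@(0,0):S a4@(3,3):S a5@(1,0):E a6@(0,4):NW a7@(0,1):NW a8@(3,1):SE
t=2: a0@(3,1):SW a1@(4,4):NW a2@(4,4):NW a3@(4,4):NW a4@(4,3):S a5@(0,4):NW a6@(4,3):NW a7@(4,0):NW a8@(4,2):SE
t=3: a0@(4,0):SW a1@(3,3):NW a2@(3,3):NW a3@(3,3):NW a4@(3,2):NW a5@(4,3):NW a6@(3,2):NW a7@(3,4):NW a8@(0,3):SE

(3, 3)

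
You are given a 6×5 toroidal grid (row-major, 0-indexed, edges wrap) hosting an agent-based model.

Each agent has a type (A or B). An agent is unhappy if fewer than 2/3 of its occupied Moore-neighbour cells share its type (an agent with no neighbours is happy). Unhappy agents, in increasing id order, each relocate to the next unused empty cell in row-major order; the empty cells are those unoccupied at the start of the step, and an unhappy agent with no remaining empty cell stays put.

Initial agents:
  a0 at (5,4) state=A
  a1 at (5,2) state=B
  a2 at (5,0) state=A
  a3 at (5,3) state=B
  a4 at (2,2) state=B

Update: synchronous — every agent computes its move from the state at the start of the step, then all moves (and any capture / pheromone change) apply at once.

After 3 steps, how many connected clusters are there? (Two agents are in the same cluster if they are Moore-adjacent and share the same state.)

t=1: a0@(0,0):A a1@(5,2):B a2@(5,0):A a3@(0,1):B a4@(2,2):B
t=2: a0@(0,2):A a1@(5,2):B a2@(0,3):A a3@(0,4):B a4@(2,2):B
t=3: a0@(0,0):A a1@(0,1):B a2@(1,0):A a3@(1,1):B a4@(2,2):B

2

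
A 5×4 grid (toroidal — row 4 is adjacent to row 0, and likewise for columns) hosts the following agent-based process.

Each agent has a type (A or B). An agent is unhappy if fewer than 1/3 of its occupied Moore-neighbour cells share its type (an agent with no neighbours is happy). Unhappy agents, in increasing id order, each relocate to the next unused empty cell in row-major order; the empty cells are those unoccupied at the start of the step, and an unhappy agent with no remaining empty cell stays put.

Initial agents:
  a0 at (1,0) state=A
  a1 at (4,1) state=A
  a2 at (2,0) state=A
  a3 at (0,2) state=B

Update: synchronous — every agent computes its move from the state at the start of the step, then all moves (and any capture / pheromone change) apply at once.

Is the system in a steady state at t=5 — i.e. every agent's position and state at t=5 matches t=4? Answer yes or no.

yes

t=1: a0@(1,0):A a1@(0,0):A a2@(2,0):A a3@(0,1):B
t=2: a0@(1,0):A a1@(0,0):A a2@(2,0):A a3@(0,2):B
t=3: (unchanged — steady state)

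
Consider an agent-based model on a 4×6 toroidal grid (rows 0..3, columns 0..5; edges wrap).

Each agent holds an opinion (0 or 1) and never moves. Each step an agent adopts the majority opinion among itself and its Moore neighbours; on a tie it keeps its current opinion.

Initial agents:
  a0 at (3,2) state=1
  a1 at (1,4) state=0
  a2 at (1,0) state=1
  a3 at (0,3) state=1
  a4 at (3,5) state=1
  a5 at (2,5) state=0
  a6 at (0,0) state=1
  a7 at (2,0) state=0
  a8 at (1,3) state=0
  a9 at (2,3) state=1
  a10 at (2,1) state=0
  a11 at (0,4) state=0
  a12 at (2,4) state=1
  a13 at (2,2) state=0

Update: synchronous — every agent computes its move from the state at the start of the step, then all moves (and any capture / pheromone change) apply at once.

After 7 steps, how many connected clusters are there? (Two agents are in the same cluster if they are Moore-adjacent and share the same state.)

1

t=1: a0@(3,2):1 a1@(1,4):0 a2@(1,0):0 a3@(0,3):0 a4@(3,5):1 a5@(2,5):0 a6@(0,0):1 a7@(2,0):0 a8@(1,3):0 a9@(2,3):1 a10@(2,1):0 a11@(0,4):0 a12@(2,4):1 a13@(2,2):0
t=2: a0@(3,2):0 a1@(1,4):0 a2@(1,0):0 a3@(0,3):0 a4@(3,5):1 a5@(2,5):0 a6@(0,0):1 a7@(2,0):0 a8@(1,3):0 a9@(2,3):1 a10@(2,1):0 a11@(0,4):0 a12@(2,4):1 a13@(2,2):0
t=3: a0@(3,2):0 a1@(1,4):0 a2@(1,0):0 a3@(0,3):0 a4@(3,5):1 a5@(2,5):0 a6@(0,0):1 a7@(2,0):0 a8@(1,3):0 a9@(2,3):0 a10@(2,1):0 a11@(0,4):0 a12@(2,4):1 a13@(2,2):0
t=4: a0@(3,2):0 a1@(1,4):0 a2@(1,0):0 a3@(0,3):0 a4@(3,5):1 a5@(2,5):0 a6@(0,0):1 a7@(2,0):0 a8@(1,3):0 a9@(2,3):0 a10@(2,1):0 a11@(0,4):0 a12@(2,4):0 a13@(2,2):0
t=5: a0@(3,2):0 a1@(1,4):0 a2@(1,0):0 a3@(0,3):0 a4@(3,5):0 a5@(2,5):0 a6@(0,0):1 a7@(2,0):0 a8@(1,3):0 a9@(2,3):0 a10@(2,1):0 a11@(0,4):0 a12@(2,4):0 a13@(2,2):0
t=6: a0@(3,2):0 a1@(1,4):0 a2@(1,0):0 a3@(0,3):0 a4@(3,5):0 a5@(2,5):0 a6@(0,0):0 a7@(2,0):0 a8@(1,3):0 a9@(2,3):0 a10@(2,1):0 a11@(0,4):0 a12@(2,4):0 a13@(2,2):0
t=7: (unchanged — steady state)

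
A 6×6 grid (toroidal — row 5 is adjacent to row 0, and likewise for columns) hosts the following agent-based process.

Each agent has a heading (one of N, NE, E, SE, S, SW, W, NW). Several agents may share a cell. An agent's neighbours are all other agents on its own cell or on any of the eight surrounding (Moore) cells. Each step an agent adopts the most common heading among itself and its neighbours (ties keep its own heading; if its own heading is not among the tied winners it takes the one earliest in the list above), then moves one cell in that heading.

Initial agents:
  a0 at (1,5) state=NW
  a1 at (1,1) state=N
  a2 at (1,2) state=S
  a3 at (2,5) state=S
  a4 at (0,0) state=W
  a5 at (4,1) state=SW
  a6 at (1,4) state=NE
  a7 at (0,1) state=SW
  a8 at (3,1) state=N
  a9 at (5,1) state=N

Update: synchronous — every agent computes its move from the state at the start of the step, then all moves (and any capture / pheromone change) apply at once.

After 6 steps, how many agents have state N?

t=1: a0@(0,4):NW a1@(0,1):N a2@(2,2):S a3@(3,5):S a4@(5,0):N a5@(3,1):N a6@(0,5):NE a7@(5,1):N a8@(2,1):N a9@(0,0):SW
t=2: a0@(5,3):NW a1@(5,1):N a2@(1,2):N a3@(4,5):S a4@(4,0):N a5@(2,1):N a6@(5,0):NE a7@(4,1):N a8@(1,1):N a9@(5,0):N
t=3: a0@(4,2):NW a1@(4,1):N a2@(0,2):N a3@(3,5):N a4@(3,0):N a5@(1,1):N a6@(4,0):N a7@(3,1):N a8@(0,1):N a9@(4,0):N
t=4: a0@(3,2):N a1@(3,1):N a2@(5,2):N a3@(2,5):N a4@(2,0):N a5@(0,1):N a6@(3,0):N a7@(2,1):N a8@(5,1):N a9@(3,0):N
t=5: a0@(2,2):N a1@(2,1):N a2@(4,2):N a3@(1,5):N a4@(1,0):N a5@(5,1):N a6@(2,0):N a7@(1,1):N a8@(4,1):N a9@(2,0):N
t=6: a0@(1,2):N a1@(1,1):N a2@(3,2):N a3@(0,5):N a4@(0,0):N a5@(4,1):N a6@(1,0):N a7@(0,1):N a8@(3,1):N a9@(1,0):N

10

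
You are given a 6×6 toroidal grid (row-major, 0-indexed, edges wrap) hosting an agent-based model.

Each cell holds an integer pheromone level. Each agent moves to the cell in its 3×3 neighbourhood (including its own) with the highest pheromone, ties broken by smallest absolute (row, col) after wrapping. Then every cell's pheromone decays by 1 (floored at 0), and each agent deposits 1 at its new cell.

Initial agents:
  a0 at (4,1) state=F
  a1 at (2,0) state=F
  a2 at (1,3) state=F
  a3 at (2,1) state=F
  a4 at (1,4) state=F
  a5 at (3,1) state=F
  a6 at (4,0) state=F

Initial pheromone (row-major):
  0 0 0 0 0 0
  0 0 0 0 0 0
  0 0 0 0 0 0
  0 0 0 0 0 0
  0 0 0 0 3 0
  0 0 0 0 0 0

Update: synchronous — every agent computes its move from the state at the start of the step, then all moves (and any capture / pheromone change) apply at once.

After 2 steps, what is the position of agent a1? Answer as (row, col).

(1, 0)

t=1: a0@(3,0) a1@(1,0) a2@(0,2) a3@(1,0) a4@(0,3) a5@(2,0) a6@(3,0) | pheromone: 0 0 1 1 0 0 / 2 0 0 0 0 0 / 1 0 0 0 0 0 / 2 0 0 0 0 0 / 0 0 0 0 2 0 / 0 0 0 0 0 0
t=2: a0@(3,0) a1@(1,0) a2@(0,2) a3@(1,0) a4@(0,2) a5@(1,0) a6@(3,0) | pheromone: 0 0 2 0 0 0 / 4 0 0 0 0 0 / 0 0 0 0 0 0 / 3 0 0 0 0 0 / 0 0 0 0 1 0 / 0 0 0 0 0 0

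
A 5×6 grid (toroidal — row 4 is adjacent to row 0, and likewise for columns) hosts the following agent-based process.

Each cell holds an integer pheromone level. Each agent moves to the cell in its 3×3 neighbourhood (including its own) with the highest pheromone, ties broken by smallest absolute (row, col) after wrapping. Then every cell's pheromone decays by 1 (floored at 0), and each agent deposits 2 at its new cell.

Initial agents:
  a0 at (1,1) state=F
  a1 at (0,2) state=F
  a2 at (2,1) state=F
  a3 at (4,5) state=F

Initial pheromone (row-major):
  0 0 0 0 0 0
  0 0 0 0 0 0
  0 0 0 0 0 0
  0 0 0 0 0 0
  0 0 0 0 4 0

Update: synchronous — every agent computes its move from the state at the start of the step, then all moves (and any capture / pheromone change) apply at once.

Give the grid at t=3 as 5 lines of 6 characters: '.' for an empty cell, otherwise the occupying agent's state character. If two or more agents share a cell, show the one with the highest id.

t=1: a0@(0,0) a1@(0,1) a2@(1,0) a3@(4,4) | pheromone: 2 2 0 0 0 0 / 2 0 0 0 0 0 / 0 0 0 0 0 0 / 0 0 0 0 0 0 / 0 0 0 0 5 0
t=2: a0@(0,0) a1@(0,0) a2@(0,0) a3@(4,4) | pheromone: 7 1 0 0 0 0 / 1 0 0 0 0 0 / 0 0 0 0 0 0 / 0 0 0 0 0 0 / 0 0 0 0 6 0
t=3: a0@(0,0) a1@(0,0) a2@(0,0) a3@(4,4) | pheromone: 12 0 0 0 0 0 / 0 0 0 0 0 0 / 0 0 0 0 0 0 / 0 0 0 0 0 0 / 0 0 0 0 7 0

F.....
......
......
......
....F.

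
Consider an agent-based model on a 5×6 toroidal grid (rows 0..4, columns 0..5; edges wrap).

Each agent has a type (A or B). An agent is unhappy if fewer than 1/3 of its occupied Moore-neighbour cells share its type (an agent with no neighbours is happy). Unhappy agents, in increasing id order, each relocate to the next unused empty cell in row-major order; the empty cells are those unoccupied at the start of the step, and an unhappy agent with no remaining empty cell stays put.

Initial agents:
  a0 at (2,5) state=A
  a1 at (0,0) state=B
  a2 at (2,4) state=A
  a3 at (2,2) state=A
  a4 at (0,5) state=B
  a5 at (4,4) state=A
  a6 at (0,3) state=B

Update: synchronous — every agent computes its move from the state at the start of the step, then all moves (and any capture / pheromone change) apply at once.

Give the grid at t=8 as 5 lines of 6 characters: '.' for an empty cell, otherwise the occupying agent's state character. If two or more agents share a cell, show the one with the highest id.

B.A.BB
......
..A.AA
......
......

t=1: a0@(2,5):A a1@(0,0):B a2@(2,4):A a3@(2,2):A a4@(0,5):B a5@(0,1):A a6@(0,2):B
t=2: a0@(2,5):A a1@(0,0):B a2@(2,4):A a3@(2,2):A a4@(0,5):B a5@(0,3):A a6@(0,4):B
t=3: a0@(2,5):A a1@(0,0):B a2@(2,4):A a3@(2,2):A a4@(0,5):B a5@(0,1):A a6@(0,4):B
t=4: a0@(2,5):A a1@(0,0):B a2@(2,4):A a3@(2,2):A a4@(0,5):B a5@(0,2):A a6@(0,4):B
t=5: (unchanged — steady state)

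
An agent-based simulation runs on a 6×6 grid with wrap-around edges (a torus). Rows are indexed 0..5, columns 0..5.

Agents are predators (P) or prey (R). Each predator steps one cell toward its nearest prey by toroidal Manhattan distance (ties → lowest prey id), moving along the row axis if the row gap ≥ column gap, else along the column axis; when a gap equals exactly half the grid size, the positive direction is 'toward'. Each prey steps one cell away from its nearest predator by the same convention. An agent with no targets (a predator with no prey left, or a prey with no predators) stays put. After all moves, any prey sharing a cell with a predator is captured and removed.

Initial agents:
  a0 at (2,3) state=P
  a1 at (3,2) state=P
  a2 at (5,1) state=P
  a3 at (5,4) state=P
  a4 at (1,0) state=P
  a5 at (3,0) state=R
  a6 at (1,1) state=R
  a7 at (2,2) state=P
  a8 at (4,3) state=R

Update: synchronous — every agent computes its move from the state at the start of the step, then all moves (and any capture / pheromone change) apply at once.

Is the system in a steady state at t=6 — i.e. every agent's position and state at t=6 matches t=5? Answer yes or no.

t=1: a0@(3,3):P a1@(3,1):P a2@(0,1):P a3@(4,4):P a4@(1,1):P a5@(3,5):R a7@(1,2):P a8@(5,3):R
t=2: a0@(3,4):P a1@(3,0):P a2@(0,2):P a3@(3,4):P a4@(2,1):P a7@(0,2):P a8@(0,3):R
t=3: a0@(4,4):P a1@(4,0):P a2@(0,3):P a3@(4,4):P a4@(1,1):P a7@(0,3):P a8@(0,4):R
t=4: a0@(5,4):P a1@(5,0):P a2@(0,4):P a3@(5,4):P a4@(1,2):P a7@(0,4):P a8@(0,5):R
t=5: a0@(0,4):P a1@(0,0):P a2@(0,5):P a3@(0,4):P a4@(1,3):P a7@(0,5):P
t=6: (unchanged — steady state)

yes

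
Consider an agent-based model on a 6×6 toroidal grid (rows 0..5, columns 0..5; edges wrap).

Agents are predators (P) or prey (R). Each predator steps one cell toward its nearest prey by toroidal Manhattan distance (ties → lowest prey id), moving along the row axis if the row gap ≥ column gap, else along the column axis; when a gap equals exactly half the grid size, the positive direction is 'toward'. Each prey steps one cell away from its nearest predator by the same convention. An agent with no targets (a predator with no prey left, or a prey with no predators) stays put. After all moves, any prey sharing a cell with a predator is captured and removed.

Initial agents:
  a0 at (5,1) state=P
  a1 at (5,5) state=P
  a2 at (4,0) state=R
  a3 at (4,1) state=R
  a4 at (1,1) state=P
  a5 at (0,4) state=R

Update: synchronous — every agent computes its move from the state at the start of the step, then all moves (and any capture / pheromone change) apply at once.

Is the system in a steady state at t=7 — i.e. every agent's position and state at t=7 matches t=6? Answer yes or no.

no

t=1: a0@(4,1):P a1@(4,5):P a2@(3,0):R a3@(3,1):R a4@(2,1):P a5@(1,4):R
t=2: a0@(3,1):P a1@(3,5):P a2@(2,0):R a3@(2,1):R a4@(3,1):P a5@(0,4):R
t=3: a0@(2,1):P a1@(2,5):P a2@(1,0):R a3@(1,1):R a4@(2,1):P a5@(5,4):R
t=4: a0@(1,1):P a1@(1,5):P a2@(0,0):R a3@(0,1):R a4@(1,1):P a5@(4,4):R
t=5: a0@(0,1):P a1@(0,5):P a2@(5,0):R a3@(5,1):R a4@(0,1):P a5@(3,4):R
t=6: a0@(5,1):P a1@(5,5):P a2@(4,0):R a3@(4,1):R a4@(5,1):P a5@(2,4):R
t=7: a0@(4,1):P a1@(4,5):P a2@(3,0):R a3@(3,1):R a4@(4,1):P a5@(1,4):R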